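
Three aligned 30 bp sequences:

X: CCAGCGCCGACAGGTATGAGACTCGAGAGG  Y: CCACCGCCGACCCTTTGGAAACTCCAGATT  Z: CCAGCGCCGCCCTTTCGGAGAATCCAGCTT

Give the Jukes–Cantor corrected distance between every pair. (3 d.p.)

d(X,Y) = 0.441, d(X,Z) = 0.503, d(Y,Z) = 0.280

X–Y: 10/30 sites differ → p ≈ 0.333333, d = −0.75 ln(1 − 0.444444) = 0.440839 ≈ 0.441.
X–Z: 11/30 sites differ → p ≈ 0.366667, d = −0.75 ln(1 − 0.488889) = 0.503376 ≈ 0.503.
Y–Z: 7/30 sites differ → p ≈ 0.233333, d = −0.75 ln(1 − 0.311111) = 0.279506 ≈ 0.280.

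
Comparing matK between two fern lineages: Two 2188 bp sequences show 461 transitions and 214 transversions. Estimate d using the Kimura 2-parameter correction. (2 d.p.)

P = 461/2188 ≈ 0.210695 and Q = 214/2188 ≈ 0.097806.
Under the Kimura two-parameter model, d = −½ ln(1 − 2P − Q) − ¼ ln(1 − 2Q).
1 − 2P − Q = 0.480804, giving −½ ln(0.480804) = 0.366148.
1 − 2Q = 0.804388, giving −¼ ln(0.804388) = 0.054418.
d = 0.366148 + 0.054418 = 0.420566.

0.42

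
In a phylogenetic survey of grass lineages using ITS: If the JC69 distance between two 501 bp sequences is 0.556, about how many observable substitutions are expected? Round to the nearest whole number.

197

Invert JC69: p = (3/4)(1 − e^(−4d/3)) = 0.75 × (1 − e^(-0.741333)) = 0.75 × (1 − 0.476478) = 0.392642.
Expected differing sites = pL ≈ 0.392642 × 501 = 196.713642 ≈ 197.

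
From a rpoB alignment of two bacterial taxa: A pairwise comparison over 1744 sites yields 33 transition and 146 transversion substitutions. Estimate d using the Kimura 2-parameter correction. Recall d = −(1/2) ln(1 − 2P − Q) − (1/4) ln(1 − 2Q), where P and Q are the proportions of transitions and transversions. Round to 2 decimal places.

P = 33/1744 ≈ 0.018922 and Q = 146/1744 ≈ 0.083716.
Under the Kimura two-parameter model, d = −½ ln(1 − 2P − Q) − ¼ ln(1 − 2Q).
1 − 2P − Q = 0.87844, giving −½ ln(0.87844) = 0.064804.
1 − 2Q = 0.832568, giving −¼ ln(0.832568) = 0.045810.
d = 0.064804 + 0.045810 = 0.110614.

0.11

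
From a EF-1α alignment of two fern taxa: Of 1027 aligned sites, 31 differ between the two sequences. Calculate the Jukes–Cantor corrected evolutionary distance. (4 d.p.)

p = 31/1027 ≈ 0.030185.
d = −(3/4) ln(1 − 4p/3) = −0.75 ln(1 − 0.040247) = −0.75 ln(0.959753)
  = −0.75 × (-0.041079) = 0.030809 substitutions/site.

0.0308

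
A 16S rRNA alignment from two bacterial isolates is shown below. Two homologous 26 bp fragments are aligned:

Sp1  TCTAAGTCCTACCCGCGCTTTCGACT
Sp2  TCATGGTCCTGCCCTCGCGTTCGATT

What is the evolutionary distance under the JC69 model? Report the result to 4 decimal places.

The sequences differ at 7 of 26 sites (3, 4, 5, 11, 15, 19, 25), so p = 7/26 ≈ 0.269231.
d = −(3/4) ln(1 − 4p/3) = −0.75 ln(1 − 0.358975) = −0.75 ln(0.641025)
  = −0.75 × (-0.444687) = 0.333515 substitutions/site.

0.3335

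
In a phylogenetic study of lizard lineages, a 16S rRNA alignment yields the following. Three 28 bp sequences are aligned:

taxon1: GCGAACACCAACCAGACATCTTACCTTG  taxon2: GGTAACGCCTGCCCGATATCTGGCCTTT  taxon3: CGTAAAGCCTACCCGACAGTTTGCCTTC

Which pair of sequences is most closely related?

taxon2 and taxon3

taxon1–taxon2: 10/28 differ, p = 0.357, d = 0.485.
taxon1–taxon3: 11/28 differ, p = 0.393, d = 0.556.
taxon2–taxon3: 8/28 differ, p = 0.286, d = 0.360.
The smallest distance is between taxon2 and taxon3.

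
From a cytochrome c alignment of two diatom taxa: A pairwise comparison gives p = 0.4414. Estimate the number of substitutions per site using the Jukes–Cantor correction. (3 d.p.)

d = −(3/4) ln(1 − 4p/3) = −0.75 ln(1 − 0.588533) = −0.75 ln(0.411467)
  = −0.75 × (-0.888026) = 0.666020 substitutions/site.

0.666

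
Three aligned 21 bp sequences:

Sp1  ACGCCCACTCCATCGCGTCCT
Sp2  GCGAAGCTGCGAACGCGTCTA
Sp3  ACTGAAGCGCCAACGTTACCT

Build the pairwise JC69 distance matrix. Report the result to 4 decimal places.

Sp1–Sp2: 11/21 sites differ → p ≈ 0.52381, d = −0.75 ln(1 − 0.698413) = 0.899023 ≈ 0.8990.
Sp1–Sp3: 10/21 sites differ → p ≈ 0.47619, d = −0.75 ln(1 − 0.63492) = 0.755729 ≈ 0.7557.
Sp2–Sp3: 12/21 sites differ → p ≈ 0.571429, d = −0.75 ln(1 − 0.761905) = 1.076314 ≈ 1.0763.

d(Sp1,Sp2) = 0.8990, d(Sp1,Sp3) = 0.7557, d(Sp2,Sp3) = 1.0763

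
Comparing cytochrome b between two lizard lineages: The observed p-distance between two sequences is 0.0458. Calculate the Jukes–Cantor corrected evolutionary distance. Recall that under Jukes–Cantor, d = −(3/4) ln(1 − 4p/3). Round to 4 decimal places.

0.0473

d = −(3/4) ln(1 − 4p/3) = −0.75 ln(1 − 0.061067) = −0.75 ln(0.938933)
  = −0.75 × (-0.063011) = 0.047258 substitutions/site.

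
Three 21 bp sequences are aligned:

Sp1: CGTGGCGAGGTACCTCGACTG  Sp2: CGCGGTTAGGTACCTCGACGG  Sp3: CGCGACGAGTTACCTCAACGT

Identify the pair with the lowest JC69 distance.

Sp1–Sp2: 4/21 differ, p = 0.190, d = 0.220.
Sp1–Sp3: 6/21 differ, p = 0.286, d = 0.360.
Sp2–Sp3: 6/21 differ, p = 0.286, d = 0.360.
The smallest distance is between Sp1 and Sp2.

Sp1 and Sp2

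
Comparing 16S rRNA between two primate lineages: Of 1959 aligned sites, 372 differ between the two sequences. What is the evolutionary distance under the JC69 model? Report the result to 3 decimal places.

p = 372/1959 ≈ 0.189893.
d = −(3/4) ln(1 − 4p/3) = −0.75 ln(1 − 0.253191) = −0.75 ln(0.746809)
  = −0.75 × (-0.291946) = 0.218960 substitutions/site.

0.219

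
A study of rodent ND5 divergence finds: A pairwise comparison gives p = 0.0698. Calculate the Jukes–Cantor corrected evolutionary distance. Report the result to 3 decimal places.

d = −(3/4) ln(1 − 4p/3) = −0.75 ln(1 − 0.093067) = −0.75 ln(0.906933)
  = −0.75 × (-0.097687) = 0.073265 substitutions/site.

0.073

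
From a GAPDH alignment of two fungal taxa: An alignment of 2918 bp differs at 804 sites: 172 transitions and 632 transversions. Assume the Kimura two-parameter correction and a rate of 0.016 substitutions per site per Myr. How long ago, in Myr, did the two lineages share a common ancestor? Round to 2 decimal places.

10.80

P = 172/2918 ≈ 0.058944 and Q = 632/2918 ≈ 0.216587.
Under the Kimura two-parameter model, d = −½ ln(1 − 2P − Q) − ¼ ln(1 − 2Q).
1 − 2P − Q = 0.665525, giving −½ ln(0.665525) = 0.203590.
1 − 2Q = 0.566826, giving −¼ ln(0.566826) = 0.141926.
d = 0.203590 + 0.141926 = 0.345516.
Under a molecular clock d = 2μt, so t = d/(2μ) = 0.345516 / (2 × 0.016) = 10.80 Myr.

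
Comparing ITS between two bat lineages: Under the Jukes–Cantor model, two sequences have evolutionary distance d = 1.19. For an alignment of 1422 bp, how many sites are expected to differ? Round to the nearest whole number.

848

Invert JC69: p = (3/4)(1 − e^(−4d/3)) = 0.75 × (1 − e^(-1.586667)) = 0.75 × (1 − 0.204606) = 0.596546.
Expected differing sites = pL ≈ 0.596546 × 1422 = 848.288412 ≈ 848.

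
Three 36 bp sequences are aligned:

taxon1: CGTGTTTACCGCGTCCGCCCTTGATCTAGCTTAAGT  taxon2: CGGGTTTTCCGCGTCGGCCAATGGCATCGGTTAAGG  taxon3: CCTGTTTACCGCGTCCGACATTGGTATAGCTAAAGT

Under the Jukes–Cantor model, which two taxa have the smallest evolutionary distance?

taxon1 and taxon3

taxon1–taxon2: 11/36 differ, p = 0.306, d = 0.392.
taxon1–taxon3: 6/36 differ, p = 0.167, d = 0.188.
taxon2–taxon3: 11/36 differ, p = 0.306, d = 0.392.
The smallest distance is between taxon1 and taxon3.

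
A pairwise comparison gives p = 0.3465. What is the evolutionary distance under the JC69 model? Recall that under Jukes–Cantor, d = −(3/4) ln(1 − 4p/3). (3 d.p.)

0.465

d = −(3/4) ln(1 − 4p/3) = −0.75 ln(1 − 0.462) = −0.75 ln(0.538)
  = −0.75 × (-0.619897) = 0.464923 substitutions/site.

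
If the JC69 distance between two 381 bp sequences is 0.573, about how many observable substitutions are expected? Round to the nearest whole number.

Invert JC69: p = (3/4)(1 − e^(−4d/3)) = 0.75 × (1 − e^(-0.764)) = 0.75 × (1 − 0.465799) = 0.400651.
Expected differing sites = pL ≈ 0.400651 × 381 = 152.648031 ≈ 153.

153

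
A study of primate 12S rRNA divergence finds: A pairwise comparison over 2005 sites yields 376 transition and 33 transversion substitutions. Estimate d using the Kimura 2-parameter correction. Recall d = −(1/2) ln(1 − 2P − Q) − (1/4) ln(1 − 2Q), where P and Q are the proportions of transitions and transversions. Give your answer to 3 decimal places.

0.257

P = 376/2005 ≈ 0.187531 and Q = 33/2005 ≈ 0.016459.
Under the Kimura two-parameter model, d = −½ ln(1 − 2P − Q) − ¼ ln(1 − 2Q).
1 − 2P − Q = 0.608479, giving −½ ln(0.608479) = 0.248396.
1 − 2Q = 0.967082, giving −¼ ln(0.967082) = 0.008368.
d = 0.248396 + 0.008368 = 0.256764.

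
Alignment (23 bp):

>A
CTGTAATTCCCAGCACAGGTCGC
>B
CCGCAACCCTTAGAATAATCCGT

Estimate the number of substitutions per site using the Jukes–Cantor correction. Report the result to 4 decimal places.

0.8922

The sequences differ at 12 of 23 sites, so p = 12/23 ≈ 0.521739.
d = −(3/4) ln(1 − 4p/3) = −0.75 ln(1 − 0.695652) = −0.75 ln(0.304348)
  = −0.75 × (-1.189583) = 0.892187 substitutions/site.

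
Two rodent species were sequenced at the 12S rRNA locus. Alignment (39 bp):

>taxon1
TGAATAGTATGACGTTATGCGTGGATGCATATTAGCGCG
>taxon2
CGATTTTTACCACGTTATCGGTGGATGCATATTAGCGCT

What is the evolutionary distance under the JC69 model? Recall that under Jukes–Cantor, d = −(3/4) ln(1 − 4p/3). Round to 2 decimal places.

0.28

The sequences differ at 9 of 39 sites (1, 4, 6, 7, 10, 11, 19, 20, 39), so p = 9/39 ≈ 0.230769.
d = −(3/4) ln(1 − 4p/3) = −0.75 ln(1 − 0.307692) = −0.75 ln(0.692308)
  = −0.75 × (-0.367724) = 0.275793 substitutions/site.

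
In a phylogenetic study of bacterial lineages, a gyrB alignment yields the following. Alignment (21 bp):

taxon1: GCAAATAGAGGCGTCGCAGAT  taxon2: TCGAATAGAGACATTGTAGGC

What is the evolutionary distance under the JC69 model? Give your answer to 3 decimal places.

0.532

The sequences differ at 8 of 21 sites (1, 3, 11, 13, 15, 17, 20, 21), so p = 8/21 ≈ 0.380952.
d = −(3/4) ln(1 − 4p/3) = −0.75 ln(1 − 0.507936) = −0.75 ln(0.492064)
  = −0.75 × (-0.709146) = 0.531860 substitutions/site.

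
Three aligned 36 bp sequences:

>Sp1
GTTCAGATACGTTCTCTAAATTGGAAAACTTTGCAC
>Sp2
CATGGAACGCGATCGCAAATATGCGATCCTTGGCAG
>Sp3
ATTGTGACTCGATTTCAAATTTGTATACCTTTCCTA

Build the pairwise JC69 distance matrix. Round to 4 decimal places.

d(Sp1,Sp2) = 0.8240, d(Sp1,Sp3) = 0.6082, d(Sp2,Sp3) = 0.6735

Sp1–Sp2: 18/36 sites differ → p = 0.5, d = −0.75 ln(1 − 0.666667) = 0.823960 ≈ 0.8240.
Sp1–Sp3: 15/36 sites differ → p ≈ 0.416667, d = −0.75 ln(1 − 0.555556) = 0.608198 ≈ 0.6082.
Sp2–Sp3: 16/36 sites differ → p ≈ 0.444444, d = −0.75 ln(1 − 0.592592) = 0.673455 ≈ 0.6735.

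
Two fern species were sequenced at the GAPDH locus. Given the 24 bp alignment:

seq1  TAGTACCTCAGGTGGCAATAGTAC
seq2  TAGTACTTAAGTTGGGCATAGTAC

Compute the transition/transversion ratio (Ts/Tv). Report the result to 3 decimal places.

Transitions are A↔G and C↔T; transversions are all other mismatches.
Transitions: 1. Transversions: 4.
R = 1/4 = 0.250.

0.250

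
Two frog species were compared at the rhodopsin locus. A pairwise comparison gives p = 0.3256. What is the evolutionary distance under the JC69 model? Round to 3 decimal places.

0.427

d = −(3/4) ln(1 − 4p/3) = −0.75 ln(1 − 0.434133) = −0.75 ln(0.565867)
  = −0.75 × (-0.569396) = 0.427047 substitutions/site.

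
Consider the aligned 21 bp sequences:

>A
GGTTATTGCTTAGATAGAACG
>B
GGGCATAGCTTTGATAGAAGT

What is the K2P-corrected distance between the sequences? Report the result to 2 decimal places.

0.36

Of 21 sites, 1 differences are transitions and 5 are transversions, so P = 1/21 ≈ 0.047619 and Q = 5/21 ≈ 0.238095.
Under the Kimura two-parameter model, d = −½ ln(1 − 2P − Q) − ¼ ln(1 − 2Q).
1 − 2P − Q = 0.666667, giving −½ ln(0.666667) = 0.202732.
1 − 2Q = 0.52381, giving −¼ ln(0.52381) = 0.161657.
d = 0.202732 + 0.161657 = 0.364389.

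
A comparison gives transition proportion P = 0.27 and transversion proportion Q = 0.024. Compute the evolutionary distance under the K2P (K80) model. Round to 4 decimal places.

0.4274

Under the Kimura two-parameter model, d = −½ ln(1 − 2P − Q) − ¼ ln(1 − 2Q).
1 − 2P − Q = 0.436, giving −½ ln(0.436) = 0.415057.
1 − 2Q = 0.952, giving −¼ ln(0.952) = 0.012298.
d = 0.415057 + 0.012298 = 0.427355.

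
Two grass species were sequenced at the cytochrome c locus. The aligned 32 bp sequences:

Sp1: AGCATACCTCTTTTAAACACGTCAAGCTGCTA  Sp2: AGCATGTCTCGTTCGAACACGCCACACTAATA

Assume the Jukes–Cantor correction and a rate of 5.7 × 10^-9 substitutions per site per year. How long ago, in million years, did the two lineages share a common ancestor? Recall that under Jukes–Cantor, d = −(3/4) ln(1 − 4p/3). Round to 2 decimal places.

35.46

The sequences differ at 10 of 32 sites (6, 7, 11, 14, 15, 22, 25, 26, 29, 30), so p = 10/32 = 0.3125.
d = −(3/4) ln(1 − 4p/3) = −0.75 ln(1 − 0.416667) = −0.75 ln(0.583333)
  = −0.75 × (-0.538997) = 0.404248 substitutions/site.
Under a molecular clock d = 2μt, so t = d/(2μ) = 0.404248 / (2 × 5.7 × 10^-9) = 35.46 million years.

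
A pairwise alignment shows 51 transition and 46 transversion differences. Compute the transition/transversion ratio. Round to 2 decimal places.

R = 51/46 = 1.108695… ≈ 1.11 (to 2 d.p.).

1.11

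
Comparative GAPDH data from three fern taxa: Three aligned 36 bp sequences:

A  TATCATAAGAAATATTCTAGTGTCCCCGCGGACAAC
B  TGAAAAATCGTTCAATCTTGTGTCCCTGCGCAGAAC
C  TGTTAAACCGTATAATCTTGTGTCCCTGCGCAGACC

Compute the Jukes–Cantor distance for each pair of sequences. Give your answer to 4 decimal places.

A–B: 15/36 sites differ → p ≈ 0.416667, d = −0.75 ln(1 − 0.555556) = 0.608198 ≈ 0.6082.
A–C: 13/36 sites differ → p ≈ 0.361111, d = −0.75 ln(1 − 0.481481) = 0.492584 ≈ 0.4926.
B–C: 6/36 sites differ → p ≈ 0.166667, d = −0.75 ln(1 − 0.222223) = 0.188487 ≈ 0.1885.

d(A,B) = 0.6082, d(A,C) = 0.4926, d(B,C) = 0.1885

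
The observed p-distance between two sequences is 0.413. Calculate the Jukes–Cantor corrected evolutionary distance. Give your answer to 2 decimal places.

0.60

d = −(3/4) ln(1 − 4p/3) = −0.75 ln(1 − 0.550667) = −0.75 ln(0.449333)
  = −0.75 × (-0.799991) = 0.599993 substitutions/site.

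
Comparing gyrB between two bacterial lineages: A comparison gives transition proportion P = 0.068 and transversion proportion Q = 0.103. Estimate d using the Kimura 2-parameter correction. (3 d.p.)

0.194

Under the Kimura two-parameter model, d = −½ ln(1 − 2P − Q) − ¼ ln(1 − 2Q).
1 − 2P − Q = 0.761, giving −½ ln(0.761) = 0.136561.
1 − 2Q = 0.794, giving −¼ ln(0.794) = 0.057668.
d = 0.136561 + 0.057668 = 0.194229.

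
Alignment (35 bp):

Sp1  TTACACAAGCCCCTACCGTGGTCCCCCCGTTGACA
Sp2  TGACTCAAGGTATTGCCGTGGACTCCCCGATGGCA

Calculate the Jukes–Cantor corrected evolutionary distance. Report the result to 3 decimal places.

The sequences differ at 11 of 35 sites, so p = 11/35 ≈ 0.314286.
d = −(3/4) ln(1 − 4p/3) = −0.75 ln(1 − 0.419048) = −0.75 ln(0.580952)
  = −0.75 × (-0.543087) = 0.407315 substitutions/site.

0.407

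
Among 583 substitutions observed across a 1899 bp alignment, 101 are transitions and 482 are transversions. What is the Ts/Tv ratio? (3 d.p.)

R = 101/482 = 0.209543… ≈ 0.210 (to 3 d.p.).

0.210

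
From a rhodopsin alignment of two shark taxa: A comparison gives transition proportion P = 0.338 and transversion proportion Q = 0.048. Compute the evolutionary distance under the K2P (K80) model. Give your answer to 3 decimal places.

Under the Kimura two-parameter model, d = −½ ln(1 − 2P − Q) − ¼ ln(1 − 2Q).
1 − 2P − Q = 0.276, giving −½ ln(0.276) = 0.643677.
1 − 2Q = 0.904, giving −¼ ln(0.904) = 0.025231.
d = 0.643677 + 0.025231 = 0.668908.

0.669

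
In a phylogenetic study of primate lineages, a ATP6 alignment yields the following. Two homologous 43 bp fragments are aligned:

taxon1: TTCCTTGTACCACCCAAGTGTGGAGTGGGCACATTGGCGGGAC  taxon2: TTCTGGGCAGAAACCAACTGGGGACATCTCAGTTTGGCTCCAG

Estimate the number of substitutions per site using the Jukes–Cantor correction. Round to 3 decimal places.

0.726

The sequences differ at 20 of 43 sites, so p = 20/43 ≈ 0.465116.
d = −(3/4) ln(1 − 4p/3) = −0.75 ln(1 − 0.620155) = −0.75 ln(0.379845)
  = −0.75 × (-0.967992) = 0.725994 substitutions/site.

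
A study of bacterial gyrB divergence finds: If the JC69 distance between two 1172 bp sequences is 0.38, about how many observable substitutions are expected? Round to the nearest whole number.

349

Invert JC69: p = (3/4)(1 − e^(−4d/3)) = 0.75 × (1 − e^(-0.506667)) = 0.75 × (1 − 0.602500) = 0.298125.
Expected differing sites = pL ≈ 0.298125 × 1172 = 349.4025 ≈ 349.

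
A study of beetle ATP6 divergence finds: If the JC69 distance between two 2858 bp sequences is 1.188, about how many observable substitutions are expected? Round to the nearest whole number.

Invert JC69: p = (3/4)(1 − e^(−4d/3)) = 0.75 × (1 − e^(-1.584)) = 0.75 × (1 − 0.205153) = 0.596135.
Expected differing sites = pL ≈ 0.596135 × 2858 = 1703.75383 ≈ 1704.

1704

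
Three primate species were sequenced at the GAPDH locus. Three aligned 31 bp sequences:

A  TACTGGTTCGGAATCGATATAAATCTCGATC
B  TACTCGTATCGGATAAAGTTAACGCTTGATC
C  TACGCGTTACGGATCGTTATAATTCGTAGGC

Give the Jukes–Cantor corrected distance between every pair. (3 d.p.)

d(A,B) = 0.544, d(A,C) = 0.544, d(B,C) = 0.691

A–B: 12/31 sites differ → p ≈ 0.387097, d = −0.75 ln(1 − 0.516129) = 0.544453 ≈ 0.544.
A–C: 12/31 sites differ → p ≈ 0.387097, d = −0.75 ln(1 − 0.516129) = 0.544453 ≈ 0.544.
B–C: 14/31 sites differ → p ≈ 0.451613, d = −0.75 ln(1 − 0.602151) = 0.691262 ≈ 0.691.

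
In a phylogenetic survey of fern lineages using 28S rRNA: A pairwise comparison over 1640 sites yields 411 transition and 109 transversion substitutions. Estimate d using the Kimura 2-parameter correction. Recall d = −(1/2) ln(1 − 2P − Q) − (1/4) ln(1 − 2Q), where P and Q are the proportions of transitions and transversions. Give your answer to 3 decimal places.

0.455

P = 411/1640 ≈ 0.25061 and Q = 109/1640 ≈ 0.066463.
Under the Kimura two-parameter model, d = −½ ln(1 − 2P − Q) − ¼ ln(1 − 2Q).
1 − 2P − Q = 0.432317, giving −½ ln(0.432317) = 0.419298.
1 − 2Q = 0.867074, giving −¼ ln(0.867074) = 0.035658.
d = 0.419298 + 0.035658 = 0.454956.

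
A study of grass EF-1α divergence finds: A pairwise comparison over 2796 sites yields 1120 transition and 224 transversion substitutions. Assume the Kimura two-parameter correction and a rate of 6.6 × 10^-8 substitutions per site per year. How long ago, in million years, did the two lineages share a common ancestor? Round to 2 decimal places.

P = 1120/2796 ≈ 0.400572 and Q = 224/2796 ≈ 0.080114.
Under the Kimura two-parameter model, d = −½ ln(1 − 2P − Q) − ¼ ln(1 − 2Q).
1 − 2P − Q = 0.118742, giving −½ ln(0.118742) = 1.065401.
1 − 2Q = 0.839772, giving −¼ ln(0.839772) = 0.043656.
d = 1.065401 + 0.043656 = 1.109057.
Under a molecular clock d = 2μt, so t = d/(2μ) = 1.109057 / (2 × 6.6 × 10^-8) = 8.40 million years.

8.40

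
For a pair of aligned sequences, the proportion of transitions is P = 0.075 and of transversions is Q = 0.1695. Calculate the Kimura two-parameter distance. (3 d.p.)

0.296

Under the Kimura two-parameter model, d = −½ ln(1 − 2P − Q) − ¼ ln(1 − 2Q).
1 − 2P − Q = 0.6805, giving −½ ln(0.6805) = 0.192464.
1 − 2Q = 0.661, giving −¼ ln(0.661) = 0.103500.
d = 0.192464 + 0.103500 = 0.295964.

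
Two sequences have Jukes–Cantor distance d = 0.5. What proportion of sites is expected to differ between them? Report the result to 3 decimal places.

p = (3/4)(1 − e^(−4d/3)) = 0.75 × (1 − e^(-0.666667)) = 0.75 × (1 − 0.513417) = 0.364937.

0.365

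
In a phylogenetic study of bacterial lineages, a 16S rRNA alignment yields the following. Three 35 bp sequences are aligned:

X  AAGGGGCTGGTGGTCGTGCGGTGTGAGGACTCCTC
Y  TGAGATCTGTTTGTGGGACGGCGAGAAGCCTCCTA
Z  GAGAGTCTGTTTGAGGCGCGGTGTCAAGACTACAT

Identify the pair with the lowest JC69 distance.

X–Y: 15/35 differ, p = 0.429, d = 0.635.
X–Z: 13/35 differ, p = 0.371, d = 0.513.
Y–Z: 15/35 differ, p = 0.429, d = 0.635.
The smallest distance is between X and Z.

X and Z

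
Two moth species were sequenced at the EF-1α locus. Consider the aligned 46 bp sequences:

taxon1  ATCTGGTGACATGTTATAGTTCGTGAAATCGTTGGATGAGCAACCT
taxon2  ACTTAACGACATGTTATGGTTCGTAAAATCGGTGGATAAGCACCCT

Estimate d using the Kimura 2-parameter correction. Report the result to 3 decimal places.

Of 46 sites, 8 differences are transitions and 2 are transversions, so P = 8/46 ≈ 0.173913 and Q = 2/46 ≈ 0.043478.
Under the Kimura two-parameter model, d = −½ ln(1 − 2P − Q) − ¼ ln(1 − 2Q).
1 − 2P − Q = 0.608696, giving −½ ln(0.608696) = 0.248218.
1 − 2Q = 0.913044, giving −¼ ln(0.913044) = 0.022743.
d = 0.248218 + 0.022743 = 0.270961.

0.271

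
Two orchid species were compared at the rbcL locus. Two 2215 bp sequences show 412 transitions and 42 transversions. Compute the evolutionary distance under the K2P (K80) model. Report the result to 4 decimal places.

P = 412/2215 ≈ 0.186005 and Q = 42/2215 ≈ 0.018962.
Under the Kimura two-parameter model, d = −½ ln(1 − 2P − Q) − ¼ ln(1 − 2Q).
1 − 2P − Q = 0.609028, giving −½ ln(0.609028) = 0.247946.
1 − 2Q = 0.962076, giving −¼ ln(0.962076) = 0.009665.
d = 0.247946 + 0.009665 = 0.257611.

0.2576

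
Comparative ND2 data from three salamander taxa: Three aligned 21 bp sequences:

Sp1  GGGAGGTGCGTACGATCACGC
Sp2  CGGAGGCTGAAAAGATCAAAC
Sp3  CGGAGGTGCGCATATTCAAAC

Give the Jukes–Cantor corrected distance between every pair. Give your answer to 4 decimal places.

d(Sp1,Sp2) = 0.6355, d(Sp1,Sp3) = 0.4408, d(Sp2,Sp3) = 0.5319

Sp1–Sp2: 9/21 sites differ → p ≈ 0.428571, d = −0.75 ln(1 − 0.571428) = 0.635472 ≈ 0.6355.
Sp1–Sp3: 7/21 sites differ → p ≈ 0.333333, d = −0.75 ln(1 − 0.444444) = 0.440839 ≈ 0.4408.
Sp2–Sp3: 8/21 sites differ → p ≈ 0.380952, d = −0.75 ln(1 − 0.507936) = 0.531860 ≈ 0.5319.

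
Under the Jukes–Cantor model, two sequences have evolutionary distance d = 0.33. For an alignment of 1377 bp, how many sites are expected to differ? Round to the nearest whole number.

368

Invert JC69: p = (3/4)(1 − e^(−4d/3)) = 0.75 × (1 − e^(-0.44)) = 0.75 × (1 − 0.644036) = 0.266973.
Expected differing sites = pL ≈ 0.266973 × 1377 = 367.621821 ≈ 368.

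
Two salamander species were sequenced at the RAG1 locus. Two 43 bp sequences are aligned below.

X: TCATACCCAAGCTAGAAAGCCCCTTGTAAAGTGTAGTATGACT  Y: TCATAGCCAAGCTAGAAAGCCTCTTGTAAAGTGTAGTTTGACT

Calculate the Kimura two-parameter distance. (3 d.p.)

0.073

Of 43 sites, 1 differences are transitions and 2 are transversions, so P = 1/43 ≈ 0.023256 and Q = 2/43 ≈ 0.046512.
Under the Kimura two-parameter model, d = −½ ln(1 − 2P − Q) − ¼ ln(1 − 2Q).
1 − 2P − Q = 0.906976, giving −½ ln(0.906976) = 0.048820.
1 − 2Q = 0.906976, giving −¼ ln(0.906976) = 0.024410.
d = 0.048820 + 0.024410 = 0.073230.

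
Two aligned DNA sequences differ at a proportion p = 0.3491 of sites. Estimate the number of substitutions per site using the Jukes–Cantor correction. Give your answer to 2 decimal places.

0.47

d = −(3/4) ln(1 − 4p/3) = −0.75 ln(1 − 0.465467) = −0.75 ln(0.534533)
  = −0.75 × (-0.626362) = 0.469772 substitutions/site.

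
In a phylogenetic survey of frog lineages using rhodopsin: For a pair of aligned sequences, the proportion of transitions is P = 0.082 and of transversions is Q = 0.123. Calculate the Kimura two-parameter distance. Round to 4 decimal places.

0.2397

Under the Kimura two-parameter model, d = −½ ln(1 − 2P − Q) − ¼ ln(1 − 2Q).
1 − 2P − Q = 0.713, giving −½ ln(0.713) = 0.169137.
1 − 2Q = 0.754, giving −¼ ln(0.754) = 0.070591.
d = 0.169137 + 0.070591 = 0.239728.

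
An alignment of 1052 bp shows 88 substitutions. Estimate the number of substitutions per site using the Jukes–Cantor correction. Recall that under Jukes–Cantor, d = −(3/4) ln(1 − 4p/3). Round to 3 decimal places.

p = 88/1052 ≈ 0.08365.
d = −(3/4) ln(1 − 4p/3) = −0.75 ln(1 − 0.111533) = −0.75 ln(0.888467)
  = −0.75 × (-0.118258) = 0.088694 substitutions/site.

0.089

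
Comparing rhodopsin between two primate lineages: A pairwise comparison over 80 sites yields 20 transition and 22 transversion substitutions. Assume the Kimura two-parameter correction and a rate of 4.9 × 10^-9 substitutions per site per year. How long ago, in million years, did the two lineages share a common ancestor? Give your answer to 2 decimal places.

96.47

P = 20/80 = 0.25 and Q = 22/80 = 0.275.
Under the Kimura two-parameter model, d = −½ ln(1 − 2P − Q) − ¼ ln(1 − 2Q).
1 − 2P − Q = 0.225, giving −½ ln(0.225) = 0.745827.
1 − 2Q = 0.45, giving −¼ ln(0.45) = 0.199627.
d = 0.745827 + 0.199627 = 0.945454.
Under a molecular clock d = 2μt, so t = d/(2μ) = 0.945454 / (2 × 4.9 × 10^-9) = 96.47 million years.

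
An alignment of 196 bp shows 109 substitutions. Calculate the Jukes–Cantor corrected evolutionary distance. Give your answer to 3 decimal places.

1.015

p = 109/196 ≈ 0.556122.
d = −(3/4) ln(1 − 4p/3) = −0.75 ln(1 − 0.741496) = −0.75 ln(0.258504)
  = −0.75 × (-1.352844) = 1.014633 substitutions/site.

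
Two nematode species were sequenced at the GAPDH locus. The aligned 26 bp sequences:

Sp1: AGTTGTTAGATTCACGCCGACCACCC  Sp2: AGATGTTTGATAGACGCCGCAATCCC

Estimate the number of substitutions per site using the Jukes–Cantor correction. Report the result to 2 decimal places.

0.40

The sequences differ at 8 of 26 sites (3, 8, 12, 13, 20, 21, 22, 23), so p = 8/26 ≈ 0.307692.
d = −(3/4) ln(1 − 4p/3) = −0.75 ln(1 − 0.410256) = −0.75 ln(0.589744)
  = −0.75 × (-0.528067) = 0.396050 substitutions/site.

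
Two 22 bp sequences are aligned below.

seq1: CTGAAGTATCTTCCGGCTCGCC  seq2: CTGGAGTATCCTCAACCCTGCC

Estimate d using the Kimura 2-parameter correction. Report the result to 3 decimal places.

0.444

Of 22 sites, 5 differences are transitions and 2 are transversions, so P = 5/22 ≈ 0.227273 and Q = 2/22 ≈ 0.090909.
Under the Kimura two-parameter model, d = −½ ln(1 − 2P − Q) − ¼ ln(1 − 2Q).
1 − 2P − Q = 0.454545, giving −½ ln(0.454545) = 0.394229.
1 − 2Q = 0.818182, giving −¼ ln(0.818182) = 0.050168.
d = 0.394229 + 0.050168 = 0.444397.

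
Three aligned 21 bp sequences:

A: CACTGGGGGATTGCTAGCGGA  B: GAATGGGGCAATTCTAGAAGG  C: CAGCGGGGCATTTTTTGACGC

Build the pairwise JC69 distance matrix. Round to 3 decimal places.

A–B: 8/21 sites differ → p ≈ 0.380952, d = −0.75 ln(1 − 0.507936) = 0.531860 ≈ 0.532.
A–C: 9/21 sites differ → p ≈ 0.428571, d = −0.75 ln(1 − 0.571428) = 0.635472 ≈ 0.635.
B–C: 8/21 sites differ → p ≈ 0.380952, d = −0.75 ln(1 − 0.507936) = 0.531860 ≈ 0.532.

d(A,B) = 0.532, d(A,C) = 0.635, d(B,C) = 0.532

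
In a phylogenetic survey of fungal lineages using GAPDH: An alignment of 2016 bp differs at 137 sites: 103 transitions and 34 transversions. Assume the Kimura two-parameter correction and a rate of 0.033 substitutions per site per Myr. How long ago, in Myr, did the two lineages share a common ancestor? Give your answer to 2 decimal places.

P = 103/2016 ≈ 0.051091 and Q = 34/2016 ≈ 0.016865.
Under the Kimura two-parameter model, d = −½ ln(1 − 2P − Q) − ¼ ln(1 − 2Q).
1 − 2P − Q = 0.880953, giving −½ ln(0.880953) = 0.063376.
1 − 2Q = 0.96627, giving −¼ ln(0.96627) = 0.008578.
d = 0.063376 + 0.008578 = 0.071954.
Under a molecular clock d = 2μt, so t = d/(2μ) = 0.071954 / (2 × 0.033) = 1.09 Myr.

1.09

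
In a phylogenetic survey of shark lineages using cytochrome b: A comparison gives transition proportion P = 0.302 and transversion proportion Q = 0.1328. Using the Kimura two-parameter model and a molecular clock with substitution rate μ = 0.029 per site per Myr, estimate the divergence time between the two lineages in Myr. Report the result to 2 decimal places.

Under the Kimura two-parameter model, d = −½ ln(1 − 2P − Q) − ¼ ln(1 − 2Q).
1 − 2P − Q = 0.2632, giving −½ ln(0.2632) = 0.667421.
1 − 2Q = 0.7344, giving −¼ ln(0.7344) = 0.077175.
d = 0.667421 + 0.077175 = 0.744596.
Under a molecular clock d = 2μt, so t = d/(2μ) = 0.744596 / (2 × 0.029) = 12.84 Myr.

12.84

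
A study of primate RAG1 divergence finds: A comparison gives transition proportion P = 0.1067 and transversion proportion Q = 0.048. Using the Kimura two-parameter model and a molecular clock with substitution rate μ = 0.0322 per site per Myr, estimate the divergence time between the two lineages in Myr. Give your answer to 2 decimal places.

Under the Kimura two-parameter model, d = −½ ln(1 − 2P − Q) − ¼ ln(1 − 2Q).
1 − 2P − Q = 0.7386, giving −½ ln(0.7386) = 0.151499.
1 − 2Q = 0.904, giving −¼ ln(0.904) = 0.025231.
d = 0.151499 + 0.025231 = 0.176730.
Under a molecular clock d = 2μt, so t = d/(2μ) = 0.176730 / (2 × 0.0322) = 2.74 Myr.

2.74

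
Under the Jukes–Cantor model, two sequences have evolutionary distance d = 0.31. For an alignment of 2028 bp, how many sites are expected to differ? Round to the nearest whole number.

Invert JC69: p = (3/4)(1 − e^(−4d/3)) = 0.75 × (1 − e^(-0.413333)) = 0.75 × (1 − 0.661442) = 0.253919.
Expected differing sites = pL ≈ 0.253919 × 2028 = 514.947732 ≈ 515.

515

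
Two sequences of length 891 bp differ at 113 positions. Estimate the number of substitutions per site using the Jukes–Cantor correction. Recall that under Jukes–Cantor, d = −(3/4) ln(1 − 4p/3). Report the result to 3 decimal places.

0.139

p = 113/891 ≈ 0.126824.
d = −(3/4) ln(1 − 4p/3) = −0.75 ln(1 − 0.169099) = −0.75 ln(0.830901)
  = −0.75 × (-0.185245) = 0.138934 substitutions/site.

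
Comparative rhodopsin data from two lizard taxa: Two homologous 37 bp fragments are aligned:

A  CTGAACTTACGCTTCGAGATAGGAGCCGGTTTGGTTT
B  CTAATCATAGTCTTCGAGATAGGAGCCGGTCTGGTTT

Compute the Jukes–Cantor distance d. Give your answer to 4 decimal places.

0.1827

The sequences differ at 6 of 37 sites (3, 5, 7, 10, 11, 31), so p = 6/37 ≈ 0.162162.
d = −(3/4) ln(1 − 4p/3) = −0.75 ln(1 − 0.216216) = −0.75 ln(0.783784)
  = −0.75 × (-0.243622) = 0.182717 substitutions/site.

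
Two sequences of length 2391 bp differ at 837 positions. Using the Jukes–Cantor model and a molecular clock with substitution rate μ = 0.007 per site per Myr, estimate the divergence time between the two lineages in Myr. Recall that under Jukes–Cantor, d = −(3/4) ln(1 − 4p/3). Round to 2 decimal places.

33.68

p = 837/2391 ≈ 0.350063.
d = −(3/4) ln(1 − 4p/3) = −0.75 ln(1 − 0.466751) = −0.75 ln(0.533249)
  = −0.75 × (-0.628767) = 0.471575 substitutions/site.
Under a molecular clock d = 2μt, so t = d/(2μ) = 0.471575 / (2 × 0.007) = 33.68 Myr.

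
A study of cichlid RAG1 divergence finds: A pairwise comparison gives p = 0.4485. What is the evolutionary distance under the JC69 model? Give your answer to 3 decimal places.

d = −(3/4) ln(1 − 4p/3) = −0.75 ln(1 − 0.598) = −0.75 ln(0.402)
  = −0.75 × (-0.911303) = 0.683477 substitutions/site.

0.683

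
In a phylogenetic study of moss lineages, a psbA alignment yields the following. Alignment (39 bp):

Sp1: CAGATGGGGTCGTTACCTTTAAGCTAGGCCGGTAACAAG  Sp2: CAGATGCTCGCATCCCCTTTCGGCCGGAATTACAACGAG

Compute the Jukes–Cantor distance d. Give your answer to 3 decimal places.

The sequences differ at 18 of 39 sites, so p = 18/39 ≈ 0.461538.
d = −(3/4) ln(1 − 4p/3) = −0.75 ln(1 − 0.615384) = −0.75 ln(0.384616)
  = −0.75 × (-0.955510) = 0.716633 substitutions/site.

0.717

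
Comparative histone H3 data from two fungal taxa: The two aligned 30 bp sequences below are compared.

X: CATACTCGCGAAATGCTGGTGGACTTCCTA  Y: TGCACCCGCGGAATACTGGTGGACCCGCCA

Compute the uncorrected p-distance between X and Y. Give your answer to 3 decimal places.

The sequences differ at 10 of 30 positions (sites 1, 2, 3, 6, 11, 15, 25, 26, 27, 29).
p = 10/30 = 0.333333… ≈ 0.333 (to 3 d.p.).

0.333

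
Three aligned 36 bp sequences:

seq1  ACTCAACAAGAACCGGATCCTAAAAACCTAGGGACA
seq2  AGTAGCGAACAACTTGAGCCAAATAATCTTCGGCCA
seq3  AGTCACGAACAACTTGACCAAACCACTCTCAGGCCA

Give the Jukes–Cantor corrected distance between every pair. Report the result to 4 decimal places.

d(seq1,seq2) = 0.6082, d(seq1,seq3) = 0.6735, d(seq2,seq3) = 0.3041

seq1–seq2: 15/36 sites differ → p ≈ 0.416667, d = −0.75 ln(1 − 0.555556) = 0.608198 ≈ 0.6082.
seq1–seq3: 16/36 sites differ → p ≈ 0.444444, d = −0.75 ln(1 − 0.592592) = 0.673455 ≈ 0.6735.
seq2–seq3: 9/36 sites differ → p = 0.25, d = −0.75 ln(1 − 0.333333) = 0.304098 ≈ 0.3041.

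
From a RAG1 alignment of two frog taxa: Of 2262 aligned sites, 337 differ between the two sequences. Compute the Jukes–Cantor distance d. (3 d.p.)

0.166

p = 337/2262 ≈ 0.148983.
d = −(3/4) ln(1 − 4p/3) = −0.75 ln(1 − 0.198644) = −0.75 ln(0.801356)
  = −0.75 × (-0.221450) = 0.166088 substitutions/site.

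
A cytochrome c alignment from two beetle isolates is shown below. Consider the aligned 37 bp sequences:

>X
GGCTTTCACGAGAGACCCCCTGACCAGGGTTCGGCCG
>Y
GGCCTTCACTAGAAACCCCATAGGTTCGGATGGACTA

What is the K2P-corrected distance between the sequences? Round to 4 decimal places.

Of 37 sites, 8 differences are transitions and 7 are transversions, so P = 8/37 ≈ 0.216216 and Q = 7/37 ≈ 0.189189.
Under the Kimura two-parameter model, d = −½ ln(1 − 2P − Q) − ¼ ln(1 − 2Q).
1 − 2P − Q = 0.378379, giving −½ ln(0.378379) = 0.485929.
1 − 2Q = 0.621622, giving −¼ ln(0.621622) = 0.118856.
d = 0.485929 + 0.118856 = 0.604785.

0.6048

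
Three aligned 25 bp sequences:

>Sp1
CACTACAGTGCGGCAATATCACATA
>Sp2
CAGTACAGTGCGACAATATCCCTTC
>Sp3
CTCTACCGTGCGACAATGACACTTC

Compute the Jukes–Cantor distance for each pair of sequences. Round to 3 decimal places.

d(Sp1,Sp2) = 0.233, d(Sp1,Sp3) = 0.351, d(Sp2,Sp3) = 0.289

Sp1–Sp2: 5/25 sites differ → p = 0.2, d = −0.75 ln(1 − 0.266667) = 0.232617 ≈ 0.233.
Sp1–Sp3: 7/25 sites differ → p = 0.28, d = −0.75 ln(1 − 0.373333) = 0.350505 ≈ 0.351.
Sp2–Sp3: 6/25 sites differ → p = 0.24, d = −0.75 ln(1 − 0.32) = 0.289247 ≈ 0.289.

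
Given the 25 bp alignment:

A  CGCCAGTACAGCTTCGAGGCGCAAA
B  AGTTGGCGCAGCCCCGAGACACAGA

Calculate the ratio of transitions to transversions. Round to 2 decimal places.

Transitions are A↔G and C↔T; transversions are all other mismatches.
Transitions: 10. Transversions: 1.
R = 10/1 = 10.00.

10.00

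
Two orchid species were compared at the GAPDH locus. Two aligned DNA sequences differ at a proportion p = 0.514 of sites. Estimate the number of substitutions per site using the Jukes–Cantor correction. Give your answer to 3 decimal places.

0.867

d = −(3/4) ln(1 − 4p/3) = −0.75 ln(1 − 0.685333) = −0.75 ln(0.314667)
  = −0.75 × (-1.156240) = 0.867180 substitutions/site.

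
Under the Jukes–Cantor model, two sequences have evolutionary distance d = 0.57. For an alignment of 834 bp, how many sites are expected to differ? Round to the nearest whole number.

333

Invert JC69: p = (3/4)(1 − e^(−4d/3)) = 0.75 × (1 − e^(-0.76)) = 0.75 × (1 − 0.467666) = 0.399251.
Expected differing sites = pL ≈ 0.399251 × 834 = 332.975334 ≈ 333.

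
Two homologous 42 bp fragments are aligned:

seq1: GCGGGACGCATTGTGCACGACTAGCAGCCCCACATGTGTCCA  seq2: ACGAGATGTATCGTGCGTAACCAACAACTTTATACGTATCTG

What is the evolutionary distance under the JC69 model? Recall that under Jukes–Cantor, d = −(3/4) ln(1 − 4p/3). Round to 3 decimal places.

0.693

The sequences differ at 19 of 42 sites, so p = 19/42 ≈ 0.452381.
d = −(3/4) ln(1 − 4p/3) = −0.75 ln(1 − 0.603175) = −0.75 ln(0.396825)
  = −0.75 × (-0.924260) = 0.693195 substitutions/site.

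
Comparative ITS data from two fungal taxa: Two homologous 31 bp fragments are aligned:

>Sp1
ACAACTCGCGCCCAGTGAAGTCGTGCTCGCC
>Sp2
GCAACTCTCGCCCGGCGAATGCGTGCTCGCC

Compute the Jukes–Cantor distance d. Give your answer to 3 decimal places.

The sequences differ at 6 of 31 sites (1, 8, 14, 16, 20, 21), so p = 6/31 ≈ 0.193548.
d = −(3/4) ln(1 − 4p/3) = −0.75 ln(1 − 0.258064) = −0.75 ln(0.741936)
  = −0.75 × (-0.298492) = 0.223869 substitutions/site.

0.224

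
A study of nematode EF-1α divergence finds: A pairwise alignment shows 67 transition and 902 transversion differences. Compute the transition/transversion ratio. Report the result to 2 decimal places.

R = 67/902 = 0.074279… ≈ 0.07 (to 2 d.p.).

0.07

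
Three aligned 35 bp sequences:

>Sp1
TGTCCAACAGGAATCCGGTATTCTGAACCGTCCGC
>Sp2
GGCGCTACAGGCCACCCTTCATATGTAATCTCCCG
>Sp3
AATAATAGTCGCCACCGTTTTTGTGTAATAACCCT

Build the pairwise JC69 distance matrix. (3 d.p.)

d(Sp1,Sp2) = 0.868, d(Sp1,Sp3) = 1.207, d(Sp2,Sp3) = 0.635

Sp1–Sp2: 18/35 sites differ → p ≈ 0.514286, d = −0.75 ln(1 − 0.685715) = 0.868091 ≈ 0.868.
Sp1–Sp3: 21/35 sites differ → p = 0.6, d = −0.75 ln(1 − 0.8) = 1.207078 ≈ 1.207.
Sp2–Sp3: 15/35 sites differ → p ≈ 0.428571, d = −0.75 ln(1 − 0.571428) = 0.635472 ≈ 0.635.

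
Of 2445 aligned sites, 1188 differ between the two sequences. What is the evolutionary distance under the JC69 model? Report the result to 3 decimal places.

0.783

p = 1188/2445 ≈ 0.48589.
d = −(3/4) ln(1 − 4p/3) = −0.75 ln(1 − 0.647853) = −0.75 ln(0.352147)
  = −0.75 × (-1.043707) = 0.782780 substitutions/site.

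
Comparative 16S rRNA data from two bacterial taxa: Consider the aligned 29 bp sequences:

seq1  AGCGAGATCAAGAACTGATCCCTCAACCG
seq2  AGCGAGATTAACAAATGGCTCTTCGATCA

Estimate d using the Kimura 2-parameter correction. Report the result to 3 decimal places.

Of 29 sites, 8 differences are transitions and 2 are transversions, so P = 8/29 ≈ 0.275862 and Q = 2/29 ≈ 0.068966.
Under the Kimura two-parameter model, d = −½ ln(1 − 2P − Q) − ¼ ln(1 − 2Q).
1 − 2P − Q = 0.37931, giving −½ ln(0.37931) = 0.484701.
1 − 2Q = 0.862068, giving −¼ ln(0.862068) = 0.037105.
d = 0.484701 + 0.037105 = 0.521806.

0.522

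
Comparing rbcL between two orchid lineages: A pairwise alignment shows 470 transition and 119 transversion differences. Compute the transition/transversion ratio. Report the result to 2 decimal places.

R = 470/119 = 3.949579… ≈ 3.95 (to 2 d.p.).

3.95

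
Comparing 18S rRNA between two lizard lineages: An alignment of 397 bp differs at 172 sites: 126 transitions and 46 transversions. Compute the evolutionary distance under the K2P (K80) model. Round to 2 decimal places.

0.76

P = 126/397 ≈ 0.31738 and Q = 46/397 ≈ 0.115869.
Under the Kimura two-parameter model, d = −½ ln(1 − 2P − Q) − ¼ ln(1 − 2Q).
1 − 2P − Q = 0.249371, giving −½ ln(0.249371) = 0.694407.
1 − 2Q = 0.768262, giving −¼ ln(0.768262) = 0.065906.
d = 0.694407 + 0.065906 = 0.760313.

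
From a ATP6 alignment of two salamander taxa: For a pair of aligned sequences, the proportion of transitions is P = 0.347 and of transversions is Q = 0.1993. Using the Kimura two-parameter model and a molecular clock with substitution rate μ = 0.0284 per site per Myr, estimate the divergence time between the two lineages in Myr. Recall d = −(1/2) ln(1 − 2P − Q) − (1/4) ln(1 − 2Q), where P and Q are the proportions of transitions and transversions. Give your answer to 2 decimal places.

Under the Kimura two-parameter model, d = −½ ln(1 − 2P − Q) − ¼ ln(1 − 2Q).
1 − 2P − Q = 0.1067, giving −½ ln(0.1067) = 1.118867.
1 − 2Q = 0.6014, giving −¼ ln(0.6014) = 0.127124.
d = 1.118867 + 0.127124 = 1.245991.
Under a molecular clock d = 2μt, so t = d/(2μ) = 1.245991 / (2 × 0.0284) = 21.94 Myr.

21.94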